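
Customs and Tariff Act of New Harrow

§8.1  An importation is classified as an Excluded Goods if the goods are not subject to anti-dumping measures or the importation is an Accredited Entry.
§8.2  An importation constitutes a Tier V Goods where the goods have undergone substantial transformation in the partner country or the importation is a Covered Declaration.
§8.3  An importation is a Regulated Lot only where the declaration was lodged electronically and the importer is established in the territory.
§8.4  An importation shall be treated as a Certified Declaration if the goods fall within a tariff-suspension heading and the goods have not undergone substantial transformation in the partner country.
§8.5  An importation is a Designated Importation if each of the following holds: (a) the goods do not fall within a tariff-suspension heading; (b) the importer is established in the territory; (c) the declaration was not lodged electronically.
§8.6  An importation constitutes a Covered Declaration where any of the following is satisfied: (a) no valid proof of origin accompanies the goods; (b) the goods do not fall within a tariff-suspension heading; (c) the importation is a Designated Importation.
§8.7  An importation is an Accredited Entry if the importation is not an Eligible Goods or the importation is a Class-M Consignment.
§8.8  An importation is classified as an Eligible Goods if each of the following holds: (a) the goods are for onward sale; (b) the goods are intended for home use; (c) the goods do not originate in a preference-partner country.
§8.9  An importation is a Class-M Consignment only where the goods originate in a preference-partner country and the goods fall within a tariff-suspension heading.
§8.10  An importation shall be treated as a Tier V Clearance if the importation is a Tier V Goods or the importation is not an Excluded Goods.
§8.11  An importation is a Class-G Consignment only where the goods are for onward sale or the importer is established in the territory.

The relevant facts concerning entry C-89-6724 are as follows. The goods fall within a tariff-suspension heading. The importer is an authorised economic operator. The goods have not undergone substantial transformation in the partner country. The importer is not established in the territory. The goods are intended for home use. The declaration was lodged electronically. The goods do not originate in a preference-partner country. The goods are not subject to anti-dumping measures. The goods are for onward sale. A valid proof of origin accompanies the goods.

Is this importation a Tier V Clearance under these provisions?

No

Under §8.5: the goods do not fall within a tariff-suspension heading? no; and the importer is established in the territory? no; and the declaration was not lodged electronically? no. So the importation is not a Designated Importation.
Under §8.6: no valid proof of origin accompanies the goods? no; or the goods do not fall within a tariff-suspension heading? no; or Designated Importation (§8.5)? no. So the importation is not a Covered Declaration.
Under §8.2: the goods have undergone substantial transformation in the partner country? no; or Covered Declaration (§8.6)? no. So the importation is not a Tier V Goods.
Under §8.8: the goods are for onward sale? yes; and the goods are intended for home use? yes; and the goods do not originate in a preference-partner country? yes. So the importation is an Eligible Goods.
Under §8.9: the goods originate in a preference-partner country? no; and the goods fall within a tariff-suspension heading? yes. So the importation is not a Class-M Consignment.
Under §8.7: not an Eligible Goods (§8.8)? no; or Class-M Consignment (§8.9)? no. So the importation is not an Accredited Entry.
Under §8.1: the goods are not subject to anti-dumping measures? yes; or Accredited Entry (§8.7)? no. So the importation is an Excluded Goods.
Under §8.10: Tier V Goods (§8.2)? no; or not an Excluded Goods (§8.1)? no. So the importation is not a Tier V Clearance.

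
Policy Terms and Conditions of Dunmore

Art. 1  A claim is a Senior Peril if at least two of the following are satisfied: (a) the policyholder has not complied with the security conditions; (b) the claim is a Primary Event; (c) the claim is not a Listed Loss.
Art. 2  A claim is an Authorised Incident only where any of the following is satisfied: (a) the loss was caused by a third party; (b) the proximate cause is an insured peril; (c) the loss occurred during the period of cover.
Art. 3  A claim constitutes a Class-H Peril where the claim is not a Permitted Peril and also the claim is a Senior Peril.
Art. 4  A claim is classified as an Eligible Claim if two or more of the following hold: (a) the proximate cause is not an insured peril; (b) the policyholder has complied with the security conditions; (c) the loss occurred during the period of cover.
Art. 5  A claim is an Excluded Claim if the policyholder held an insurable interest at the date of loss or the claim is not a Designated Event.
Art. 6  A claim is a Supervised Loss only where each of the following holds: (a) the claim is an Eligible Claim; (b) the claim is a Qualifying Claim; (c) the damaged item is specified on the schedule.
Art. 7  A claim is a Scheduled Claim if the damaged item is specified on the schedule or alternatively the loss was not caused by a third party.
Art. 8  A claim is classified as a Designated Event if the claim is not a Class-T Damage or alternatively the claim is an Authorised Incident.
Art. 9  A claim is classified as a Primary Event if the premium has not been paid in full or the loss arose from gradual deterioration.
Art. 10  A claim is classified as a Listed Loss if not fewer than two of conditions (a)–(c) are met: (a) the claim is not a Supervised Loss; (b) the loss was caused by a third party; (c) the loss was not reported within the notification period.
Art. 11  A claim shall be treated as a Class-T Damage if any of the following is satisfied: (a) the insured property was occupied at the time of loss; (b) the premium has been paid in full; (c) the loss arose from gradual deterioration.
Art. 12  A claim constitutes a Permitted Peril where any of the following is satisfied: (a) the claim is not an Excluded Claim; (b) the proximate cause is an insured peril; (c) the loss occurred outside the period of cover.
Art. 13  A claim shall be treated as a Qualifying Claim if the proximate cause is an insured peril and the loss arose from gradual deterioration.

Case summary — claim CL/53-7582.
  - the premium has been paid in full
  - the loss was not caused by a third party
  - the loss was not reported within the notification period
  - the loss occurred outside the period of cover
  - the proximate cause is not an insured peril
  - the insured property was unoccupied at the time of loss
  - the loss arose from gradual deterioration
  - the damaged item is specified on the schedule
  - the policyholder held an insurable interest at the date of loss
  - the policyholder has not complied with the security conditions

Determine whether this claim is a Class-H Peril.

No

article 11 — Class-T Damage: [the insured property was occupied at the time of loss? no] OR [the premium has been paid in full? yes] OR [the loss arose from gradual deterioration? yes] → satisfied.
article 2 — Authorised Incident: [the loss was caused by a third party? no] OR [the proximate cause is an insured peril? no] OR [the loss occurred during the period of cover? no] → not satisfied.
article 8 — Designated Event: [not a Class-T Damage (article 11)? no] OR [Authorised Incident (article 2)? no] → not satisfied.
article 5 — Excluded Claim: [the policyholder held an insurable interest at the date of loss? yes] OR [not a Designated Event (article 8)? yes] → satisfied.
article 12 — Permitted Peril: [not an Excluded Claim (article 5)? no] OR [the proximate cause is an insured peril? no] OR [the loss occurred outside the period of cover? yes] → satisfied.
article 9 — Primary Event: [the premium has not been paid in full? no] OR [the loss arose from gradual deterioration? yes] → satisfied.
article 4 — Eligible Claim: the proximate cause is not an insured peril? yes; the policyholder has complied with the security conditions? no; the loss occurred during the period of cover? no — 1 of 3 hold (need ≥2) → not satisfied.
article 13 — Qualifying Claim: [the proximate cause is an insured peril? no] AND [the loss arose from gradual deterioration? yes] → not satisfied.
article 6 — Supervised Loss: [Eligible Claim (article 4)? no] AND [Qualifying Claim (article 13)? no] AND [the damaged item is specified on the schedule? yes] → not satisfied.
article 10 — Listed Loss: not a Supervised Loss (article 6)? yes; the loss was caused by a third party? no; the loss was not reported within the notification period? yes — 2 of 3 hold (need ≥2) → satisfied.
article 1 — Senior Peril: the policyholder has not complied with the security conditions? yes; Primary Event (article 9)? yes; not a Listed Loss (article 10)? no — 2 of 3 hold (need ≥2) → satisfied.
article 3 — Class-H Peril: [not a Permitted Peril (article 12)? no] AND [Senior Peril (article 1)? yes] → not satisfied.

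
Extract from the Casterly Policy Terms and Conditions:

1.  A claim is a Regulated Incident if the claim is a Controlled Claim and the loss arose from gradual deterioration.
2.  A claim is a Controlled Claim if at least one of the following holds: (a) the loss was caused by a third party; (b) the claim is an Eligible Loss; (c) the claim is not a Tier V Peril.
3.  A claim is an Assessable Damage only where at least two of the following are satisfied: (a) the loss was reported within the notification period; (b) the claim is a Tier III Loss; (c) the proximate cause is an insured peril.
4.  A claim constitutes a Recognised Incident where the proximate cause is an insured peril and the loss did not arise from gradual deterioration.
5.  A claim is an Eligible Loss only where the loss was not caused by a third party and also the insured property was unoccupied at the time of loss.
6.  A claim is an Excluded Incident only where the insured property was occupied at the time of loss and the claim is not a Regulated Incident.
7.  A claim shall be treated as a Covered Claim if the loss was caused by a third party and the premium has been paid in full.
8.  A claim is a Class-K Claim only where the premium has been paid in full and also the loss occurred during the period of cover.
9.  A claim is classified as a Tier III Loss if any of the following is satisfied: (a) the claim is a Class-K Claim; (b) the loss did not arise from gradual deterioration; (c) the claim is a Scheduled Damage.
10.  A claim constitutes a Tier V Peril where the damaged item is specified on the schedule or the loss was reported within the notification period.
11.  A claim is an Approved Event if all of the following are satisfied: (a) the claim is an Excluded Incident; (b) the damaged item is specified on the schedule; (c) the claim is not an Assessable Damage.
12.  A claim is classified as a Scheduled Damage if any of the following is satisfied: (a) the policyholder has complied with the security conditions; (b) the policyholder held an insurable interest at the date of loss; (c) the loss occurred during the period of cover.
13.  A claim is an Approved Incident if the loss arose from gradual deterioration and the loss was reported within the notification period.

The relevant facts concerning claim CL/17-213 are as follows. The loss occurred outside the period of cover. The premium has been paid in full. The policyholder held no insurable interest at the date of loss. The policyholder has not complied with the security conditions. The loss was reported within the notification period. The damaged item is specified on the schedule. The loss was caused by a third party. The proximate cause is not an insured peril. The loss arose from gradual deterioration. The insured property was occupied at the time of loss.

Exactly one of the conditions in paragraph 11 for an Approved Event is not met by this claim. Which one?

Excluded Incident

Under paragraph 5: the loss was not caused by a third party? no; and the insured property was unoccupied at the time of loss? no. So the claim is not an Eligible Loss.
Under paragraph 10: the damaged item is specified on the schedule? yes; or the loss was reported within the notification period? yes. So the claim is a Tier V Peril.
Under paragraph 2: the loss was caused by a third party? yes; or Eligible Loss (paragraph 5)? no; or not a Tier V Peril (paragraph 10)? no. So the claim is a Controlled Claim.
Under paragraph 1: Controlled Claim (paragraph 2)? yes; and the loss arose from gradual deterioration? yes. So the claim is a Regulated Incident.
Under paragraph 6: the insured property was occupied at the time of loss? yes; and not a Regulated Incident (paragraph 1)? no. So the claim is not an Excluded Incident.
Under paragraph 8: the premium has been paid in full? yes; and the loss occurred during the period of cover? no. So the claim is not a Class-K Claim.
Under paragraph 12: the policyholder has complied with the security conditions? no; or the policyholder held an insurable interest at the date of loss? no; or the loss occurred during the period of cover? no. So the claim is not a Scheduled Damage.
Under paragraph 9: Class-K Claim (paragraph 8)? no; or the loss did not arise from gradual deterioration? no; or Scheduled Damage (paragraph 12)? no. So the claim is not a Tier III Loss.
Under paragraph 3: the loss was reported within the notification period? yes; Tier III Loss (paragraph 9)? no; the proximate cause is an insured peril? no — 1 of 3 hold (need ≥2) → not satisfied.
Under paragraph 11: Excluded Incident (paragraph 6)? no; and the damaged item is specified on the schedule? yes; and not an Assessable Damage (paragraph 3)? yes. So the claim is not an Approved Event.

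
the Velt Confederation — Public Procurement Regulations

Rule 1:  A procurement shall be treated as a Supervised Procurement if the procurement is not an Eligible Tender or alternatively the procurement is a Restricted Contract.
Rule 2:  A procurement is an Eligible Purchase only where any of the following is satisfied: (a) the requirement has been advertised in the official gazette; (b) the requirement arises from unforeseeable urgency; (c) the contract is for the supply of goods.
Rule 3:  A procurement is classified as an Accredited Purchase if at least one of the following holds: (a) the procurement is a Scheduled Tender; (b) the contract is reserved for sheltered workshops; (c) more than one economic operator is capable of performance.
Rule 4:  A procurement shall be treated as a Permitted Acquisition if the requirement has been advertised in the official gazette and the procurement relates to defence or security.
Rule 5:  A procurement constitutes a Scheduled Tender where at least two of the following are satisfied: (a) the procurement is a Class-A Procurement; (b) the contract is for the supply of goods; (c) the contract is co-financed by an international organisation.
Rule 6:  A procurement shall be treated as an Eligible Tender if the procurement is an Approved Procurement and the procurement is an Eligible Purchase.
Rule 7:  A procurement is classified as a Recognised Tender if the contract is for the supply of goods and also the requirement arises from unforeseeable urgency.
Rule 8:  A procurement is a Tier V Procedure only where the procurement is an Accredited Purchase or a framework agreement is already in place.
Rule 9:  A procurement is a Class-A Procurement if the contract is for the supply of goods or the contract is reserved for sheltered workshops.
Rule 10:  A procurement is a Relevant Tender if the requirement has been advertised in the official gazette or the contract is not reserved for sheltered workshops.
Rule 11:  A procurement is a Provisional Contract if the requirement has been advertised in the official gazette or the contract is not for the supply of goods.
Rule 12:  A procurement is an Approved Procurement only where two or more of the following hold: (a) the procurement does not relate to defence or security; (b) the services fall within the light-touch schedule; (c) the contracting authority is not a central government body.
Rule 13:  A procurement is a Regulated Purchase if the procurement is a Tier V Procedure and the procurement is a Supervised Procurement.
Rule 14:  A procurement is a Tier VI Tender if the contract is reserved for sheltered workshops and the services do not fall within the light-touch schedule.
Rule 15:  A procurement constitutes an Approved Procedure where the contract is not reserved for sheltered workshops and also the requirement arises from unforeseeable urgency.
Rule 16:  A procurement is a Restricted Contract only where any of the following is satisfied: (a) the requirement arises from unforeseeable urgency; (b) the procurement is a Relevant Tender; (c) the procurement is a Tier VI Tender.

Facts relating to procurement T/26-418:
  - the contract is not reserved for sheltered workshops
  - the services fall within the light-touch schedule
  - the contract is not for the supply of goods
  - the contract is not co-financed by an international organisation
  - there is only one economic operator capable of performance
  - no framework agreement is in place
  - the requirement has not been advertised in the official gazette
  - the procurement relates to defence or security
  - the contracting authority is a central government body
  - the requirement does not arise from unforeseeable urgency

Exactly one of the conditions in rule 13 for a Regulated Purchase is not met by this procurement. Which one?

rule 9 — Class-A Procurement: [the contract is for the supply of goods? no] OR [the contract is reserved for sheltered workshops? no] → not satisfied.
rule 5 — Scheduled Tender: Class-A Procurement (rule 9)? no; the contract is for the supply of goods? no; the contract is co-financed by an international organisation? no — 0 of 3 hold (need ≥2) → not satisfied.
rule 3 — Accredited Purchase: [Scheduled Tender (rule 5)? no] OR [the contract is reserved for sheltered workshops? no] OR [more than one economic operator is capable of performance? no] → not satisfied.
rule 8 — Tier V Procedure: [Accredited Purchase (rule 3)? no] OR [a framework agreement is already in place? no] → not satisfied.
rule 12 — Approved Procurement: the procurement does not relate to defence or security? no; the services fall within the light-touch schedule? yes; the contracting authority is not a central government body? no — 1 of 3 hold (need ≥2) → not satisfied.
rule 2 — Eligible Purchase: [the requirement has been advertised in the official gazette? no] OR [the requirement arises from unforeseeable urgency? no] OR [the contract is for the supply of goods? no] → not satisfied.
rule 6 — Eligible Tender: [Approved Procurement (rule 12)? no] AND [Eligible Purchase (rule 2)? no] → not satisfied.
rule 10 — Relevant Tender: [the requirement has been advertised in the official gazette? no] OR [the contract is not reserved for sheltered workshops? yes] → satisfied.
rule 14 — Tier VI Tender: [the contract is reserved for sheltered workshops? no] AND [the services do not fall within the light-touch schedule? no] → not satisfied.
rule 16 — Restricted Contract: [the requirement arises from unforeseeable urgency? no] OR [Relevant Tender (rule 10)? yes] OR [Tier VI Tender (rule 14)? no] → satisfied.
rule 1 — Supervised Procurement: [not an Eligible Tender (rule 6)? yes] OR [Restricted Contract (rule 16)? yes] → satisfied.
rule 13 — Regulated Purchase: [Tier V Procedure (rule 8)? no] AND [Supervised Procurement (rule 1)? yes] → not satisfied.

Tier V Procedure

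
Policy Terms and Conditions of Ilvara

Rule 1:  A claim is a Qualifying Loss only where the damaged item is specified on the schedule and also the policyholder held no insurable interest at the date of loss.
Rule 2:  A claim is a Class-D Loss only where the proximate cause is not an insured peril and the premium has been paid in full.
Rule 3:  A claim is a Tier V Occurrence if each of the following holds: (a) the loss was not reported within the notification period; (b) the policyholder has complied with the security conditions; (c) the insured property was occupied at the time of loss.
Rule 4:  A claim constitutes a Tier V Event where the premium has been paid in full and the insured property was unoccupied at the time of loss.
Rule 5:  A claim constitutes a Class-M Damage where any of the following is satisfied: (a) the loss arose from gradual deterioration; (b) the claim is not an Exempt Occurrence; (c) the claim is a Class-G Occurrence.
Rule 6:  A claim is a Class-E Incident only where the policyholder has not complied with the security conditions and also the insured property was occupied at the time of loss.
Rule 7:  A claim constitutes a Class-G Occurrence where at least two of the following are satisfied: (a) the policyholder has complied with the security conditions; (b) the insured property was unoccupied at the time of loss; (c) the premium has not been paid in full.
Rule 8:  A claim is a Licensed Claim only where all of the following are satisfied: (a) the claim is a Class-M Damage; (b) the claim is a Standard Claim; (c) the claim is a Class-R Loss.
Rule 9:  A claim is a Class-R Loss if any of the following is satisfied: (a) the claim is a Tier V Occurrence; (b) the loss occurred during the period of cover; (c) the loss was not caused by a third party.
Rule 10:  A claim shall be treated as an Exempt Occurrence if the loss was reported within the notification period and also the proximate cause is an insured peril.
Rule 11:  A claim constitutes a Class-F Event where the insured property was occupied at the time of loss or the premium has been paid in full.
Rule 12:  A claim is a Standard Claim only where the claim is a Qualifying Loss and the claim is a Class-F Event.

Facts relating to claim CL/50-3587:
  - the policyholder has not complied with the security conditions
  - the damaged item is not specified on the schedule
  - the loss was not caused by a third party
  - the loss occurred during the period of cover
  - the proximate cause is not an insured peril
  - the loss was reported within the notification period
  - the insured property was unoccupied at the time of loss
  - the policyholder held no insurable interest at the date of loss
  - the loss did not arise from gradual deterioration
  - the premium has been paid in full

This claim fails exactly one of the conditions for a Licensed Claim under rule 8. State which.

Under rule 10: the loss was reported within the notification period? yes; and the proximate cause is an insured peril? no. So the claim is not an Exempt Occurrence.
Under rule 7: the policyholder has complied with the security conditions? no; the insured property was unoccupied at the time of loss? yes; the premium has not been paid in full? no — 1 of 3 hold (need ≥2) → not satisfied.
Under rule 5: the loss arose from gradual deterioration? no; or not an Exempt Occurrence (rule 10)? yes; or Class-G Occurrence (rule 7)? no. So the claim is a Class-M Damage.
Under rule 1: the damaged item is specified on the schedule? no; and the policyholder held no insurable interest at the date of loss? yes. So the claim is not a Qualifying Loss.
Under rule 11: the insured property was occupied at the time of loss? no; or the premium has been paid in full? yes. So the claim is a Class-F Event.
Under rule 12: Qualifying Loss (rule 1)? no; and Class-F Event (rule 11)? yes. So the claim is not a Standard Claim.
Under rule 3: the loss was not reported within the notification period? no; and the policyholder has complied with the security conditions? no; and the insured property was occupied at the time of loss? no. So the claim is not a Tier V Occurrence.
Under rule 9: Tier V Occurrence (rule 3)? no; or the loss occurred during the period of cover? yes; or the loss was not caused by a third party? yes. So the claim is a Class-R Loss.
Under rule 8: Class-M Damage (rule 5)? yes; and Standard Claim (rule 12)? no; and Class-R Loss (rule 9)? yes. So the claim is not a Licensed Claim.

Standard Claim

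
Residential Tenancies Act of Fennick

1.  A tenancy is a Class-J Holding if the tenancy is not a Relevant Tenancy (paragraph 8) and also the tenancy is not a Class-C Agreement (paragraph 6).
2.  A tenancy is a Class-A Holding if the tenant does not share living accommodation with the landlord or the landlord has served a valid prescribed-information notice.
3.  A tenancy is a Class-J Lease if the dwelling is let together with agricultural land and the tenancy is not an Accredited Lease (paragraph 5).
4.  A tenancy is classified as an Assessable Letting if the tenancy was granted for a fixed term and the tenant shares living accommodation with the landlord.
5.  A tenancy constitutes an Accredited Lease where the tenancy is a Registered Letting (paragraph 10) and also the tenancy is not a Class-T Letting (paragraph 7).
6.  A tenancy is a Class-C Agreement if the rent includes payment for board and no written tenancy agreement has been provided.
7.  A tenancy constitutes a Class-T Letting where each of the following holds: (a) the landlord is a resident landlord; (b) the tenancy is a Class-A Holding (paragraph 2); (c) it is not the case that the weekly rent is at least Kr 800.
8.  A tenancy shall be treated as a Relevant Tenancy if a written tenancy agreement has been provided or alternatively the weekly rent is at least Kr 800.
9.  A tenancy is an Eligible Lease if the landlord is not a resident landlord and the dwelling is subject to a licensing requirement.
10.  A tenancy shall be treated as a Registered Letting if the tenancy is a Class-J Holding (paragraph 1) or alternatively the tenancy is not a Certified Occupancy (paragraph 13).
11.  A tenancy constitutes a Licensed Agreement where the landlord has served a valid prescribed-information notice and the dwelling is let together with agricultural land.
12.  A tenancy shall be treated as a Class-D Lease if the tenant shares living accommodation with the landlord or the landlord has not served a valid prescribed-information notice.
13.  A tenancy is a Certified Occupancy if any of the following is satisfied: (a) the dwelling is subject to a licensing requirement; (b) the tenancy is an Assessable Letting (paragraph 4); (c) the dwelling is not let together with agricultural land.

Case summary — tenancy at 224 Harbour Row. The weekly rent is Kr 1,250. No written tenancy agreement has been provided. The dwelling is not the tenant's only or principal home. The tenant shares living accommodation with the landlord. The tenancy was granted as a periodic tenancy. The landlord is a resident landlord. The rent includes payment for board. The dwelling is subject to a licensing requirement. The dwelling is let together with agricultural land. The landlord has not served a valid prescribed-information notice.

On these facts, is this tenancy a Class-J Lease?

Yes

Under paragraph 8: a written tenancy agreement has been provided? no; or weekly rent: Kr 1,250 ≥ Kr 800? yes. So the tenancy is a Relevant Tenancy.
Under paragraph 6: the rent includes payment for board? yes; and no written tenancy agreement has been provided? yes. So the tenancy is a Class-C Agreement.
Under paragraph 1: not a Relevant Tenancy (paragraph 8)? no; and not a Class-C Agreement (paragraph 6)? no. So the tenancy is not a Class-J Holding.
Under paragraph 4: the tenancy was granted for a fixed term? no; and the tenant shares living accommodation with the landlord? yes. So the tenancy is not an Assessable Letting.
Under paragraph 13: the dwelling is subject to a licensing requirement? yes; or Assessable Letting (paragraph 4)? no; or the dwelling is not let together with agricultural land? no. So the tenancy is a Certified Occupancy.
Under paragraph 10: Class-J Holding (paragraph 1)? no; or not a Certified Occupancy (paragraph 13)? no. So the tenancy is not a Registered Letting.
Under paragraph 2: the tenant does not share living accommodation with the landlord? no; or the landlord has served a valid prescribed-information notice? no. So the tenancy is not a Class-A Holding.
Under paragraph 7: the landlord is a resident landlord? yes; and Class-A Holding (paragraph 2)? no; and weekly rent: Kr 1,250 ≥ Kr 800? yes, so negated condition no. So the tenancy is not a Class-T Letting.
Under paragraph 5: Registered Letting (paragraph 10)? no; and not a Class-T Letting (paragraph 7)? yes. So the tenancy is not an Accredited Lease.
Under paragraph 3: the dwelling is let together with agricultural land? yes; and not an Accredited Lease (paragraph 5)? yes. So the tenancy is a Class-J Lease.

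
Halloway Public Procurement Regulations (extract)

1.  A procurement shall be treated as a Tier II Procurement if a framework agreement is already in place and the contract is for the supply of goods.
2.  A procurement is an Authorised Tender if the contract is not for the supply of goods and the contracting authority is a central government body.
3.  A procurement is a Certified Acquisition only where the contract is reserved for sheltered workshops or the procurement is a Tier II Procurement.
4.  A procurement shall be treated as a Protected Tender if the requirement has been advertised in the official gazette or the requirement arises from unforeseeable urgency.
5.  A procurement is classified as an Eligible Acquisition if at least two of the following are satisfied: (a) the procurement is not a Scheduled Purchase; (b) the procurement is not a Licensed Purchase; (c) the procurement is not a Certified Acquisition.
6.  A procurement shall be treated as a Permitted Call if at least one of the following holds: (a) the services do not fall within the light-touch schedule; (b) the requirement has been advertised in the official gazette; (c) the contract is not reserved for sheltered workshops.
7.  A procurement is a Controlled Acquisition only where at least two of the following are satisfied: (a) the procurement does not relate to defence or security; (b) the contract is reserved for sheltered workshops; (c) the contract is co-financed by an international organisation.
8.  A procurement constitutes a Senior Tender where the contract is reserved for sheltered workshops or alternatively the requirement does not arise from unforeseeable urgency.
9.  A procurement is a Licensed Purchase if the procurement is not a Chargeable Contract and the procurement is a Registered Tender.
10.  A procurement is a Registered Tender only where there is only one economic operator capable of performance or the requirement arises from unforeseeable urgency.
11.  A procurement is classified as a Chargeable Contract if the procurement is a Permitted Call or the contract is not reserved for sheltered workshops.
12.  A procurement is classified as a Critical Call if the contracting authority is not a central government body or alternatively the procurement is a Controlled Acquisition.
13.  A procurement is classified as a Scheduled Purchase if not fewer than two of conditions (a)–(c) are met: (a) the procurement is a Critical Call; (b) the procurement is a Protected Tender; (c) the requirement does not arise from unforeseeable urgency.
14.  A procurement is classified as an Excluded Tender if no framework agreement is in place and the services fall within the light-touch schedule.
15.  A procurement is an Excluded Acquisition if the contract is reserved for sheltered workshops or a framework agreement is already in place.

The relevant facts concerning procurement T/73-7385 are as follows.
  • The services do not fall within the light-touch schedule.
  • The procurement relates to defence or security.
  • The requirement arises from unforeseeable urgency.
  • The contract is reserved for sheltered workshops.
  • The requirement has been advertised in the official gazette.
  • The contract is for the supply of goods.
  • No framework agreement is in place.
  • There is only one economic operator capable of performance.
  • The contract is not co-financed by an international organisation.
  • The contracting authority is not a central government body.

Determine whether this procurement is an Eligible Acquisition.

No

paragraph 7 — Controlled Acquisition: the procurement does not relate to defence or security? no; the contract is reserved for sheltered workshops? yes; the contract is co-financed by an international organisation? no — 1 of 3 hold (need ≥2) → not satisfied.
paragraph 12 — Critical Call: [the contracting authority is not a central government body? yes] OR [Controlled Acquisition (paragraph 7)? no] → satisfied.
paragraph 4 — Protected Tender: [the requirement has been advertised in the official gazette? yes] OR [the requirement arises from unforeseeable urgency? yes] → satisfied.
paragraph 13 — Scheduled Purchase: Critical Call (paragraph 12)? yes; Protected Tender (paragraph 4)? yes; the requirement does not arise from unforeseeable urgency? no — 2 of 3 hold (need ≥2) → satisfied.
paragraph 6 — Permitted Call: [the services do not fall within the light-touch schedule? yes] OR [the requirement has been advertised in the official gazette? yes] OR [the contract is not reserved for sheltered workshops? no] → satisfied.
paragraph 11 — Chargeable Contract: [Permitted Call (paragraph 6)? yes] OR [the contract is not reserved for sheltered workshops? no] → satisfied.
paragraph 10 — Registered Tender: [there is only one economic operator capable of performance? yes] OR [the requirement arises from unforeseeable urgency? yes] → satisfied.
paragraph 9 — Licensed Purchase: [not a Chargeable Contract (paragraph 11)? no] AND [Registered Tender (paragraph 10)? yes] → not satisfied.
paragraph 1 — Tier II Procurement: [a framework agreement is already in place? no] AND [the contract is for the supply of goods? yes] → not satisfied.
paragraph 3 — Certified Acquisition: [the contract is reserved for sheltered workshops? yes] OR [Tier II Procurement (paragraph 1)? no] → satisfied.
paragraph 5 — Eligible Acquisition: not a Scheduled Purchase (paragraph 13)? no; not a Licensed Purchase (paragraph 9)? yes; not a Certified Acquisition (paragraph 3)? no — 1 of 3 hold (need ≥2) → not satisfied.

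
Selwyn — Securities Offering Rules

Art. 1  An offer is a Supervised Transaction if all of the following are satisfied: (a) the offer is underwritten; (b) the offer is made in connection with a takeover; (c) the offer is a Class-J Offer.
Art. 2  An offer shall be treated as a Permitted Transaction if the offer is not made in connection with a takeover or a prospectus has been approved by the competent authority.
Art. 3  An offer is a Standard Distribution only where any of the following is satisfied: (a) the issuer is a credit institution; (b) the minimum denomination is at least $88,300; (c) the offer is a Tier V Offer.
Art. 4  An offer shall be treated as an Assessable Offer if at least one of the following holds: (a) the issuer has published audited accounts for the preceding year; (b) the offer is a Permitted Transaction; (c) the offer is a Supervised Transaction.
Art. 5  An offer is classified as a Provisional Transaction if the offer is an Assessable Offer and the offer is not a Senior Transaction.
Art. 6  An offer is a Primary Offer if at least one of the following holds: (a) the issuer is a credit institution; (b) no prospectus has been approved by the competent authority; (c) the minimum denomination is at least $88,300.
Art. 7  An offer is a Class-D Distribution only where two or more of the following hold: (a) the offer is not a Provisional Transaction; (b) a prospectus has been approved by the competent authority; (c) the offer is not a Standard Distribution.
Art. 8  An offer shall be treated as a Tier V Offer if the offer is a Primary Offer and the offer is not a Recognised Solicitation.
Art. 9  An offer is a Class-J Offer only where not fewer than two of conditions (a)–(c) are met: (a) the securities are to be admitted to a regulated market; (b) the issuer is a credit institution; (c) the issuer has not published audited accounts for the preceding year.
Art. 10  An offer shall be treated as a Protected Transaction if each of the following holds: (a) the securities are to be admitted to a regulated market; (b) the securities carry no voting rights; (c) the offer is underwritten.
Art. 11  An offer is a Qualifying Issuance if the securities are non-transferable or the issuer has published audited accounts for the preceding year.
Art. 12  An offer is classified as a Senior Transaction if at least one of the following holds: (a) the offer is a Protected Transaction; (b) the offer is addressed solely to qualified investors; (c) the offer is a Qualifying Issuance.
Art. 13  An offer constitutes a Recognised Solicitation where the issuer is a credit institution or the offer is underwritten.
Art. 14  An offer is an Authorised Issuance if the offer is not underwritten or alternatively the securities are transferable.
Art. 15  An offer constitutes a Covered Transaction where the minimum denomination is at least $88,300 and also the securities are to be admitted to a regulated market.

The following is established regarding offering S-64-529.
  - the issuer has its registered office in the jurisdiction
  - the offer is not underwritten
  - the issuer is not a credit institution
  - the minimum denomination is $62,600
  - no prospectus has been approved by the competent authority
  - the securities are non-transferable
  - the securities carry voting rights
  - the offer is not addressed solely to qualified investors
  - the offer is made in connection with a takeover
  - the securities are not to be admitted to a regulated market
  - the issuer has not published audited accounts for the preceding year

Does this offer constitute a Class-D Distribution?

article 2 — Permitted Transaction: [the offer is not made in connection with a takeover? no] OR [a prospectus has been approved by the competent authority? no] → not satisfied.
article 9 — Class-J Offer: the securities are to be admitted to a regulated market? no; the issuer is a credit institution? no; the issuer has not published audited accounts for the preceding year? yes — 1 of 3 hold (need ≥2) → not satisfied.
article 1 — Supervised Transaction: [the offer is underwritten? no] AND [the offer is made in connection with a takeover? yes] AND [Class-J Offer (article 9)? no] → not satisfied.
article 4 — Assessable Offer: [the issuer has published audited accounts for the preceding year? no] OR [Permitted Transaction (article 2)? no] OR [Supervised Transaction (article 1)? no] → not satisfied.
article 10 — Protected Transaction: [the securities are to be admitted to a regulated market? no] AND [the securities carry no voting rights? no] AND [the offer is underwritten? no] → not satisfied.
article 11 — Qualifying Issuance: [the securities are non-transferable? yes] OR [the issuer has published audited accounts for the preceding year? no] → satisfied.
article 12 — Senior Transaction: [Protected Transaction (article 10)? no] OR [the offer is addressed solely to qualified investors? no] OR [Qualifying Issuance (article 11)? yes] → satisfied.
article 5 — Provisional Transaction: [Assessable Offer (article 4)? no] AND [not a Senior Transaction (article 12)? no] → not satisfied.
article 6 — Primary Offer: [the issuer is a credit institution? no] OR [no prospectus has been approved by the competent authority? yes] OR [minimum denomination: $62,600 ≥ $88,300? no] → satisfied.
article 13 — Recognised Solicitation: [the issuer is a credit institution? no] OR [the offer is underwritten? no] → not satisfied.
article 8 — Tier V Offer: [Primary Offer (article 6)? yes] AND [not a Recognised Solicitation (article 13)? yes] → satisfied.
article 3 — Standard Distribution: [the issuer is a credit institution? no] OR [minimum denomination: $62,600 ≥ $88,300? no] OR [Tier V Offer (article 8)? yes] → satisfied.
article 7 — Class-D Distribution: not a Provisional Transaction (article 5)? yes; a prospectus has been approved by the competent authority? no; not a Standard Distribution (article 3)? no — 1 of 3 hold (need ≥2) → not satisfied.

No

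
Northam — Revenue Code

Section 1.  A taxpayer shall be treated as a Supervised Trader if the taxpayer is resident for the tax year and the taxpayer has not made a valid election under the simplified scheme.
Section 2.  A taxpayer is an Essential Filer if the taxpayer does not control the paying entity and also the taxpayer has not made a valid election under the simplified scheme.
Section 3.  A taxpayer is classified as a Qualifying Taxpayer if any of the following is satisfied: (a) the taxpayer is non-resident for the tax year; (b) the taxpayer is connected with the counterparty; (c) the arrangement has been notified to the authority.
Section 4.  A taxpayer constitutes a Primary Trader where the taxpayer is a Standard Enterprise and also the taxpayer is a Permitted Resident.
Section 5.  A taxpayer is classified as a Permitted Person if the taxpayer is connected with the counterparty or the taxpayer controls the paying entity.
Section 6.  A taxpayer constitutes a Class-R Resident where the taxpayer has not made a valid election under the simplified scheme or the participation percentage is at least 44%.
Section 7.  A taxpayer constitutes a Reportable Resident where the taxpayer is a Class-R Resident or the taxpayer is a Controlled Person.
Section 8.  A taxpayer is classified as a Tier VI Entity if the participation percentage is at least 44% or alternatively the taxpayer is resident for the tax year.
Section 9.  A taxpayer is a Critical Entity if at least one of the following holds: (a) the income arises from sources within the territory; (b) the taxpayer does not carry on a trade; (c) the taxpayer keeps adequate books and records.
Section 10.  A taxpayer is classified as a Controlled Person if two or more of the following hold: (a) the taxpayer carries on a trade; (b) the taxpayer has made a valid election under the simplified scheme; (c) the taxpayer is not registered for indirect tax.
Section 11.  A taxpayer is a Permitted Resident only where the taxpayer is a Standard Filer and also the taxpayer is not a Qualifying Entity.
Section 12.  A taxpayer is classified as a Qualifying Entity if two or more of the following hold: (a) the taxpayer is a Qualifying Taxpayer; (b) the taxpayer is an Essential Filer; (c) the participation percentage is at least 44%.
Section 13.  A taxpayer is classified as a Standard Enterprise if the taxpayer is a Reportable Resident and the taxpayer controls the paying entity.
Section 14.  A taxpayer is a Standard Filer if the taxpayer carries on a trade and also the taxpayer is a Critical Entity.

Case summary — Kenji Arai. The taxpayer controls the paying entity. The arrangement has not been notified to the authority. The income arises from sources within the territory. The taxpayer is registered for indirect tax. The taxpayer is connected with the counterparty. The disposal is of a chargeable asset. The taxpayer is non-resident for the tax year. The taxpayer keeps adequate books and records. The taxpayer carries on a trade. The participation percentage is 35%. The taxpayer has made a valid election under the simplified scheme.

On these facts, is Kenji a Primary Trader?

section 6 — Class-R Resident: [the taxpayer has not made a valid election under the simplified scheme? no] OR [participation percentage: 35% ≥ 44%? no] → not satisfied.
section 10 — Controlled Person: the taxpayer carries on a trade? yes; the taxpayer has made a valid election under the simplified scheme? yes; the taxpayer is not registered for indirect tax? no — 2 of 3 hold (need ≥2) → satisfied.
section 7 — Reportable Resident: [Class-R Resident (section 6)? no] OR [Controlled Person (section 10)? yes] → satisfied.
section 13 — Standard Enterprise: [Reportable Resident (section 7)? yes] AND [the taxpayer controls the paying entity? yes] → satisfied.
section 9 — Critical Entity: [the income arises from sources within the territory? yes] OR [the taxpayer does not carry on a trade? no] OR [the taxpayer keeps adequate books and records? yes] → satisfied.
section 14 — Standard Filer: [the taxpayer carries on a trade? yes] AND [Critical Entity (section 9)? yes] → satisfied.
section 3 — Qualifying Taxpayer: [the taxpayer is non-resident for the tax year? yes] OR [the taxpayer is connected with the counterparty? yes] OR [the arrangement has been notified to the authority? no] → satisfied.
section 2 — Essential Filer: [the taxpayer does not control the paying entity? no] AND [the taxpayer has not made a valid election under the simplified scheme? no] → not satisfied.
section 12 — Qualifying Entity: Qualifying Taxpayer (section 3)? yes; Essential Filer (section 2)? no; participation percentage: 35% ≥ 44%? no — 1 of 3 hold (need ≥2) → not satisfied.
section 11 — Permitted Resident: [Standard Filer (section 14)? yes] AND [not a Qualifying Entity (section 12)? yes] → satisfied.
section 4 — Primary Trader: [Standard Enterprise (section 13)? yes] AND [Permitted Resident (section 11)? yes] → satisfied.

Yes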